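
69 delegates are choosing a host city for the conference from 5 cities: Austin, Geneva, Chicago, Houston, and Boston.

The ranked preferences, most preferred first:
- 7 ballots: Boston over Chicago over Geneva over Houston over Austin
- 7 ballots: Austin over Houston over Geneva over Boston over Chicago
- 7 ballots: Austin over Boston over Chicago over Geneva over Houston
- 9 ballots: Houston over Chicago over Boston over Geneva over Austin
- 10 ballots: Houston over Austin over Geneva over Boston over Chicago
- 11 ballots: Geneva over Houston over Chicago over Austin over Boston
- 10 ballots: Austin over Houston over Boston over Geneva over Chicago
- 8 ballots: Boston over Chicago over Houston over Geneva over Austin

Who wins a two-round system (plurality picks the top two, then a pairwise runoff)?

Houston

Round 1 first-place votes: Austin 24, Geneva 11, Chicago 0, Houston 19, Boston 15. Austin and Houston advance.
Runoff: Austin is ranked above Houston on 24 ballots, Houston above Austin on 45.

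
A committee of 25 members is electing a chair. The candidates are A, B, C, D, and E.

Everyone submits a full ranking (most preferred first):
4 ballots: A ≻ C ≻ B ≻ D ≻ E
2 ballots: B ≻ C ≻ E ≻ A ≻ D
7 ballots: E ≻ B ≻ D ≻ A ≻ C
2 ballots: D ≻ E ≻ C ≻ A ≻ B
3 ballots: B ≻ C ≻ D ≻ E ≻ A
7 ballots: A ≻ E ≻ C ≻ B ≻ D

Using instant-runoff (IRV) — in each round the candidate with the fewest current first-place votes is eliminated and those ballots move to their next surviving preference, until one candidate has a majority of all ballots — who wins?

E

Round 1: A 11, B 5, C 0, D 2, E 7. C eliminated.
Round 2: A 11, B 5, D 2, E 7. D eliminated.
Round 3: A 11, B 5, E 9. B eliminated.
Round 4: A 11, E 14. E has a majority (≥13).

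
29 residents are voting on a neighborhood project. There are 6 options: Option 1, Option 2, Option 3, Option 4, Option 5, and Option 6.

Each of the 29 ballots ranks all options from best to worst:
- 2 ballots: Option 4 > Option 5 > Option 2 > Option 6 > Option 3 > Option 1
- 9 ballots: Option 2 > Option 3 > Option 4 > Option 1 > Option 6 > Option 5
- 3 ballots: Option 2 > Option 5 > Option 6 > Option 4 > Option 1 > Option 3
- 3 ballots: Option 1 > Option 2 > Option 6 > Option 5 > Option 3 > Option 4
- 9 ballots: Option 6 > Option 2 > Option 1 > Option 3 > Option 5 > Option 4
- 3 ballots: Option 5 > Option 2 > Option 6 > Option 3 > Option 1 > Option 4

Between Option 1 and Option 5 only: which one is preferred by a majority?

Option 1

Option 1 is ranked above Option 5 on 21 ballots; Option 5 above Option 1 on 8.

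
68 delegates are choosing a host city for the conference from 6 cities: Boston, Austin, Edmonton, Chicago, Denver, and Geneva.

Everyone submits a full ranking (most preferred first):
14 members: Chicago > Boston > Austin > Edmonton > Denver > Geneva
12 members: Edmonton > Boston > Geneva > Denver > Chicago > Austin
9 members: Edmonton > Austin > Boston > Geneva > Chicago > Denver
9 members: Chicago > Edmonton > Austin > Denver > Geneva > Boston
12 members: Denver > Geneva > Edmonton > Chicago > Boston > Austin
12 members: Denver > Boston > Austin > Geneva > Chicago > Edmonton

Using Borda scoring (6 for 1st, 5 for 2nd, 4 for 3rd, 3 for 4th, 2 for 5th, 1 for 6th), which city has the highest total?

Boston: 14×5 + 12×5 + 9×4 + 9×1 + 12×2 + 12×5 = 259
Austin: 14×4 + 12×1 + 9×5 + 9×4 + 12×1 + 12×4 = 209
Edmonton: 14×3 + 12×6 + 9×6 + 9×5 + 12×4 + 12×1 = 273
Chicago: 14×6 + 12×2 + 9×2 + 9×6 + 12×3 + 12×2 = 240
Denver: 14×2 + 12×3 + 9×1 + 9×3 + 12×6 + 12×6 = 244
Geneva: 14×1 + 12×4 + 9×3 + 9×2 + 12×5 + 12×3 = 203

Edmonton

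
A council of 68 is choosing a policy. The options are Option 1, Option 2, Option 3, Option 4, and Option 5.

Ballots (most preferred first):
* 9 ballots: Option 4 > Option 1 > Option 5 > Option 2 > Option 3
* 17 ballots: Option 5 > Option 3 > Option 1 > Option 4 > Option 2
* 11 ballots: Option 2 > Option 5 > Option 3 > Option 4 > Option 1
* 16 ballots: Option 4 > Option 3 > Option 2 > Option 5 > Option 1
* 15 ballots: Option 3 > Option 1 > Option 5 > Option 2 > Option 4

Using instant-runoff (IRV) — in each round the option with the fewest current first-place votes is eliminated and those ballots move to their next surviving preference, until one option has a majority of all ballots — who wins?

Option 5

Round 1: Option 1 0, Option 2 11, Option 3 15, Option 4 25, Option 5 17. Option 1 eliminated.
Round 2: Option 2 11, Option 3 15, Option 4 25, Option 5 17. Option 2 eliminated.
Round 3: Option 3 15, Option 4 25, Option 5 28. Option 3 eliminated.
Round 4: Option 4 25, Option 5 43. Option 5 has a majority (≥35).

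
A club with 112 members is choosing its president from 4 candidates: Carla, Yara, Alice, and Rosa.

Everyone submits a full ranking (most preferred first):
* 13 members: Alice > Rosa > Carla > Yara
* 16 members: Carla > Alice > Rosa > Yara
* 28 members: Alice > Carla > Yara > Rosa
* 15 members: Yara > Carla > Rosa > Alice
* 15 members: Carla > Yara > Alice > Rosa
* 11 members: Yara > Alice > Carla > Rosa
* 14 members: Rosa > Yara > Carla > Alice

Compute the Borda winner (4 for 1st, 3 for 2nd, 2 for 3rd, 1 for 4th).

Carla: 13×2 + 16×4 + 28×3 + 15×3 + 15×4 + 11×2 + 14×2 = 329
Yara: 13×1 + 16×1 + 28×2 + 15×4 + 15×3 + 11×4 + 14×3 = 276
Alice: 13×4 + 16×3 + 28×4 + 15×1 + 15×2 + 11×3 + 14×1 = 304
Rosa: 13×3 + 16×2 + 28×1 + 15×2 + 15×1 + 11×1 + 14×4 = 211

Carla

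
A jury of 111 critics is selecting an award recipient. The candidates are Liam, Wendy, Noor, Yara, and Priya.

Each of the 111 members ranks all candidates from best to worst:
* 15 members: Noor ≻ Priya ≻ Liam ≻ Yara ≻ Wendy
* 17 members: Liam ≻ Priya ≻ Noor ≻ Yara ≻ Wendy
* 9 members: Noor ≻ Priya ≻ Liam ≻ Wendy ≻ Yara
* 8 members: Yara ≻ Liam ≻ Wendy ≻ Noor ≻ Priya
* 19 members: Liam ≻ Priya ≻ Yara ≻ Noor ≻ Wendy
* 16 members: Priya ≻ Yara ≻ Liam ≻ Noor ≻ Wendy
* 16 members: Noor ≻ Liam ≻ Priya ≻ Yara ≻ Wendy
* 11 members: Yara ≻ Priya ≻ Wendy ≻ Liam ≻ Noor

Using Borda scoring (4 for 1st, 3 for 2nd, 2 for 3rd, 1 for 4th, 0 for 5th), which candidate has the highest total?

Liam: 15×2 + 17×4 + 9×2 + 8×3 + 19×4 + 16×2 + 16×3 + 11×1 = 307
Wendy: 15×0 + 17×0 + 9×1 + 8×2 + 19×0 + 16×0 + 16×0 + 11×2 = 47
Noor: 15×4 + 17×2 + 9×4 + 8×1 + 19×1 + 16×1 + 16×4 + 11×0 = 237
Yara: 15×1 + 17×1 + 9×0 + 8×4 + 19×2 + 16×3 + 16×1 + 11×4 = 210
Priya: 15×3 + 17×3 + 9×3 + 8×0 + 19×3 + 16×4 + 16×2 + 11×3 = 309

Priya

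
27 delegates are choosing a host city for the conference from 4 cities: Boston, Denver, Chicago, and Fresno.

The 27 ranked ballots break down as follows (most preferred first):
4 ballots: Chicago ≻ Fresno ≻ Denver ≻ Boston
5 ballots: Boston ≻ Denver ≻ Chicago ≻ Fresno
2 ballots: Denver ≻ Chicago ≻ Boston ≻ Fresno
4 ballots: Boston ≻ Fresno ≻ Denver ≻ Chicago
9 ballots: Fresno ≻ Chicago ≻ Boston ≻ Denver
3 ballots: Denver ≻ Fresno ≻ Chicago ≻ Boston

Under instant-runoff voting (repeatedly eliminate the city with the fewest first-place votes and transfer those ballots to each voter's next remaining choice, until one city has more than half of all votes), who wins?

Fresno

Round 1: Boston 9, Denver 5, Chicago 4, Fresno 9. Chicago eliminated.
Round 2: Boston 9, Denver 5, Fresno 13. Denver eliminated.
Round 3: Boston 11, Fresno 16. Fresno has a majority (≥14).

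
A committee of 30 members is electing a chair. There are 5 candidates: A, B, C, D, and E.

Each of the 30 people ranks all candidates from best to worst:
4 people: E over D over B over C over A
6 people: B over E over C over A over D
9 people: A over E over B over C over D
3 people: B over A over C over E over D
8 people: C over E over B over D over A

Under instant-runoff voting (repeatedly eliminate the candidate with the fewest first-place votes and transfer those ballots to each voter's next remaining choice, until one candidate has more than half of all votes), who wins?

B

Round 1: A 9, B 9, C 8, D 0, E 4. D eliminated.
Round 2: A 9, B 9, C 8, E 4. E eliminated.
Round 3: A 9, B 13, C 8. C eliminated.
Round 4: A 9, B 21. B has a majority (≥16).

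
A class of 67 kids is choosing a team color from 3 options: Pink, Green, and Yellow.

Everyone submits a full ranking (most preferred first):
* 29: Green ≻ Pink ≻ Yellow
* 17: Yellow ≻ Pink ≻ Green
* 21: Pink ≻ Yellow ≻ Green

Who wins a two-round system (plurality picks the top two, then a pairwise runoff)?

Pink

Round 1 first-place votes: Pink 21, Green 29, Yellow 17. Green and Pink advance.
Runoff: Green is ranked above Pink on 29 ballots, Pink above Green on 38.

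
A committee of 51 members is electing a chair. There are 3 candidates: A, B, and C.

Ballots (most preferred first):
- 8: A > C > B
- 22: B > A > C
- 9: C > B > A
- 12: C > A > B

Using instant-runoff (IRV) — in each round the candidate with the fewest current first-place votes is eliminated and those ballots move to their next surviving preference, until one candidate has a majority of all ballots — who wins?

C

Round 1: A 8, B 22, C 21. A eliminated.
Round 2: B 22, C 29. C has a majority (≥26).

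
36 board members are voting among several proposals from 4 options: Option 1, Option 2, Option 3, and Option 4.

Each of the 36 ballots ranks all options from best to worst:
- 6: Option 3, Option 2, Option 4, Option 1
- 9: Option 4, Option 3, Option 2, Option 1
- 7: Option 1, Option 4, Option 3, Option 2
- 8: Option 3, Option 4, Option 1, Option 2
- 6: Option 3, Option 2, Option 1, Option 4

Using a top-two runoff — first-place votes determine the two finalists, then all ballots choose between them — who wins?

Round 1 first-place votes: Option 1 7, Option 2 0, Option 3 20, Option 4 9. Option 3 and Option 4 advance.
Runoff: Option 3 is ranked above Option 4 on 20 ballots, Option 4 above Option 3 on 16.

Option 3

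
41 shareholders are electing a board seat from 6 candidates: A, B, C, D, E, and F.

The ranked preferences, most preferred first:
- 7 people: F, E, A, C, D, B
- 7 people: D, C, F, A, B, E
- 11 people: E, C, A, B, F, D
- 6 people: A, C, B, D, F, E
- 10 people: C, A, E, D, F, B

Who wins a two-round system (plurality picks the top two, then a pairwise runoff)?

C

Round 1 first-place votes: A 6, B 0, C 10, D 7, E 11, F 7. E and C advance.
Runoff: E is ranked above C on 18 ballots, C above E on 23.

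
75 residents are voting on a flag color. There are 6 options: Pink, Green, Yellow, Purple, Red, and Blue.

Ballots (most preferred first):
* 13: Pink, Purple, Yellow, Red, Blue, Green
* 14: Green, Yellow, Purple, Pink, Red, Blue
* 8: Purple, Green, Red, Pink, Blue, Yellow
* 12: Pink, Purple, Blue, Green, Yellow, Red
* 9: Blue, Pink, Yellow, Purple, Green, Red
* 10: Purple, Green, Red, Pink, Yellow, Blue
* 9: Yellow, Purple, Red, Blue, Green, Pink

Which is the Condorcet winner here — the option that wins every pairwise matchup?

Purple vs Pink: 41–34
Purple vs Green: 61–14
Purple vs Yellow: 43–32
Purple vs Red: 75–0
Purple vs Blue: 66–9
Purple beats every other option.

Purple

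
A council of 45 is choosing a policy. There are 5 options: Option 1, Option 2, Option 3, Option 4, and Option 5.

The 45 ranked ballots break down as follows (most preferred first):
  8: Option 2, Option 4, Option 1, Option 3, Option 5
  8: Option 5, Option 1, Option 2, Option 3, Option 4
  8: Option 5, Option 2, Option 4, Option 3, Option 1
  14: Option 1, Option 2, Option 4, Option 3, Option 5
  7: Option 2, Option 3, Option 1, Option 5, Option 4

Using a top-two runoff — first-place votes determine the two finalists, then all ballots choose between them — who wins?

Option 2

Round 1 first-place votes: Option 1 14, Option 2 15, Option 3 0, Option 4 0, Option 5 16. Option 5 and Option 2 advance.
Runoff: Option 5 is ranked above Option 2 on 16 ballots, Option 2 above Option 5 on 29.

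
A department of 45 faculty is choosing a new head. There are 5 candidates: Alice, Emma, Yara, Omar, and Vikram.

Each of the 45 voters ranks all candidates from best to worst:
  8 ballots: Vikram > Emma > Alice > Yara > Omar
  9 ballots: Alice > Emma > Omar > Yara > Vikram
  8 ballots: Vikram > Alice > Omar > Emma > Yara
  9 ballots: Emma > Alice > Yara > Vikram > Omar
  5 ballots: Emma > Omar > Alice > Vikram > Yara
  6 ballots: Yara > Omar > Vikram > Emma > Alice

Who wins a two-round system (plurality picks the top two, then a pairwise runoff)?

Emma

Round 1 first-place votes: Alice 9, Emma 14, Yara 6, Omar 0, Vikram 16. Vikram and Emma advance.
Runoff: Vikram is ranked above Emma on 22 ballots, Emma above Vikram on 23.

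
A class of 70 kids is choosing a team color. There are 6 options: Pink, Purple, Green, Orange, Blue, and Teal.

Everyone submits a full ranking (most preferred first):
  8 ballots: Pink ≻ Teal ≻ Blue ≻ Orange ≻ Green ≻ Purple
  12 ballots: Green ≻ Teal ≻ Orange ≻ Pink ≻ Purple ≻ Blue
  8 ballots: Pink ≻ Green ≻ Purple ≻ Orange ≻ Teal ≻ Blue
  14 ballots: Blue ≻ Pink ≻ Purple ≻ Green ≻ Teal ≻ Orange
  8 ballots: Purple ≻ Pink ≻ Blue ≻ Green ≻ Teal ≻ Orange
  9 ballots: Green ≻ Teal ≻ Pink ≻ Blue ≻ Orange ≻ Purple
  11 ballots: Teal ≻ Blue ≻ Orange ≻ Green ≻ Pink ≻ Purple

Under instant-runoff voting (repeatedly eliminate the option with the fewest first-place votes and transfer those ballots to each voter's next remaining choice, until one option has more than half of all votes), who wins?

Pink

Round 1: Pink 16, Purple 8, Green 21, Orange 0, Blue 14, Teal 11. Orange eliminated.
Round 2: Pink 16, Purple 8, Green 21, Blue 14, Teal 11. Purple eliminated.
Round 3: Pink 24, Green 21, Blue 14, Teal 11. Teal eliminated.
Round 4: Pink 24, Green 21, Blue 25. Green eliminated.
Round 5: Pink 45, Blue 25. Pink has a majority (≥36).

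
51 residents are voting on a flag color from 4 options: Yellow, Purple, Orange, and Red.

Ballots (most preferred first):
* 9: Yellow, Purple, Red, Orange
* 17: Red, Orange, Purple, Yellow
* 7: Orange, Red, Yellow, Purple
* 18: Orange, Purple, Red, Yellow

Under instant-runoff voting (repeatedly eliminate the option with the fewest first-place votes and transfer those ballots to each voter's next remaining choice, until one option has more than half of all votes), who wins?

Red

Round 1: Yellow 9, Purple 0, Orange 25, Red 17. Purple eliminated.
Round 2: Yellow 9, Orange 25, Red 17. Yellow eliminated.
Round 3: Orange 25, Red 26. Red has a majority (≥26).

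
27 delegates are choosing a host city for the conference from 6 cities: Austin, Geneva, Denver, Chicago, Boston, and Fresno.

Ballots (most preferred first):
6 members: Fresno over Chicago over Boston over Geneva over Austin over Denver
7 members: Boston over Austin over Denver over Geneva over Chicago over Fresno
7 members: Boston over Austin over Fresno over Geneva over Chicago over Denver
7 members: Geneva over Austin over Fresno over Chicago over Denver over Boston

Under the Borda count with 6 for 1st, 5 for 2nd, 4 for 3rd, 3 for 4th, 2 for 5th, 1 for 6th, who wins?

Austin

Austin: 6×2 + 7×5 + 7×5 + 7×5 = 117
Geneva: 6×3 + 7×3 + 7×3 + 7×6 = 102
Denver: 6×1 + 7×4 + 7×1 + 7×2 = 55
Chicago: 6×5 + 7×2 + 7×2 + 7×3 = 79
Boston: 6×4 + 7×6 + 7×6 + 7×1 = 115
Fresno: 6×6 + 7×1 + 7×4 + 7×4 = 99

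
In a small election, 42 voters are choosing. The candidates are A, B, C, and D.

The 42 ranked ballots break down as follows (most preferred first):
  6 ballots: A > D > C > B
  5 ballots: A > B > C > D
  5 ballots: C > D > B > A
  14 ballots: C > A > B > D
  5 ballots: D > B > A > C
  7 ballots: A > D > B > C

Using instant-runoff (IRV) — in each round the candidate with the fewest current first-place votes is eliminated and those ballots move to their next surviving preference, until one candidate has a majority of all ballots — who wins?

A

Round 1: A 18, B 0, C 19, D 5. B eliminated.
Round 2: A 18, C 19, D 5. D eliminated.
Round 3: A 23, C 19. A has a majority (≥22).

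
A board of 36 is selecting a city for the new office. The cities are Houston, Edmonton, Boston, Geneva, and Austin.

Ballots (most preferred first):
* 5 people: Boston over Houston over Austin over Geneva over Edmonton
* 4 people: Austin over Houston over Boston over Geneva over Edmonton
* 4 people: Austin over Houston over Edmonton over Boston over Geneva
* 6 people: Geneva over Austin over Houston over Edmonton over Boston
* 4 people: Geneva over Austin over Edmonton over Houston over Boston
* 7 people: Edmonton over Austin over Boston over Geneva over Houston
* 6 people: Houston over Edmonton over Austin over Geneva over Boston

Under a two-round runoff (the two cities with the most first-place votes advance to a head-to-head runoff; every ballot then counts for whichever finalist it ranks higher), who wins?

Austin

Round 1 first-place votes: Houston 6, Edmonton 7, Boston 5, Geneva 10, Austin 8. Geneva and Austin advance.
Runoff: Geneva is ranked above Austin on 10 ballots, Austin above Geneva on 26.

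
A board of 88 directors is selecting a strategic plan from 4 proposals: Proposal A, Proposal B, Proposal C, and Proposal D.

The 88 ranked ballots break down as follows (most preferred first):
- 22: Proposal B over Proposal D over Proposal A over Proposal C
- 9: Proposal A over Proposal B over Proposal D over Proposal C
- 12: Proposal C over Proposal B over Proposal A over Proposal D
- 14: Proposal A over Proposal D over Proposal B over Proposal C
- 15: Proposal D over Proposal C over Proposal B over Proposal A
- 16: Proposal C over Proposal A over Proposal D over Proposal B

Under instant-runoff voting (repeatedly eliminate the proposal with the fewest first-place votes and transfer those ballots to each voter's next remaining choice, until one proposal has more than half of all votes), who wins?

Round 1: Proposal A 23, Proposal B 22, Proposal C 28, Proposal D 15. Proposal D eliminated.
Round 2: Proposal A 23, Proposal B 22, Proposal C 43. Proposal B eliminated.
Round 3: Proposal A 45, Proposal C 43. Proposal A has a majority (≥45).

Proposal A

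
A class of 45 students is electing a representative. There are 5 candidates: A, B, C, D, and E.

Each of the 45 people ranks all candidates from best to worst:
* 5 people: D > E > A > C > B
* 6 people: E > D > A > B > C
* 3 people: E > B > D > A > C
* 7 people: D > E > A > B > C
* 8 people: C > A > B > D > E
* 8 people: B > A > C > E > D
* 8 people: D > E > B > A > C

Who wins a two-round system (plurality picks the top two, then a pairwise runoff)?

D

Round 1 first-place votes: A 0, B 8, C 8, D 20, E 9. D and E advance.
Runoff: D is ranked above E on 28 ballots, E above D on 17.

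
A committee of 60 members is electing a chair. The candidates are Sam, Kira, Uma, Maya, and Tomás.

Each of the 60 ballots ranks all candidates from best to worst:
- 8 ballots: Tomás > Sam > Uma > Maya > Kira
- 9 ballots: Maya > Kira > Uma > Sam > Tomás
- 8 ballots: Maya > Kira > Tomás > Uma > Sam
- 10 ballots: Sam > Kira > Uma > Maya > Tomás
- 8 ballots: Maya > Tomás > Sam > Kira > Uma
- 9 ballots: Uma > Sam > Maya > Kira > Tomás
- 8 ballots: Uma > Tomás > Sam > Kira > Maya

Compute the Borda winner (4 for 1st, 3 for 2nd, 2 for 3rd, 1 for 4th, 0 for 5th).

Sam: 8×3 + 9×1 + 8×0 + 10×4 + 8×2 + 9×3 + 8×2 = 132
Kira: 8×0 + 9×3 + 8×3 + 10×3 + 8×1 + 9×1 + 8×1 = 106
Uma: 8×2 + 9×2 + 8×1 + 10×2 + 8×0 + 9×4 + 8×4 = 130
Maya: 8×1 + 9×4 + 8×4 + 10×1 + 8×4 + 9×2 + 8×0 = 136
Tomás: 8×4 + 9×0 + 8×2 + 10×0 + 8×3 + 9×0 + 8×3 = 96

Maya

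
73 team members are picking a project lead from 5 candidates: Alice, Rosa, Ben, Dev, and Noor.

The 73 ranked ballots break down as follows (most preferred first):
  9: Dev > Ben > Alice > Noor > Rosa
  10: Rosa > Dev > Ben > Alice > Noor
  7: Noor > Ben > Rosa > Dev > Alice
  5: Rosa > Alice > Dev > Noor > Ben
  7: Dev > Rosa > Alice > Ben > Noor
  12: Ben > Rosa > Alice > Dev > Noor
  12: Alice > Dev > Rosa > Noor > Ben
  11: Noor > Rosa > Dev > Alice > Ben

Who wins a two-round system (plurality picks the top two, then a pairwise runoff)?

Round 1 first-place votes: Alice 12, Rosa 15, Ben 12, Dev 16, Noor 18. Noor and Dev advance.
Runoff: Noor is ranked above Dev on 18 ballots, Dev above Noor on 55.

Dev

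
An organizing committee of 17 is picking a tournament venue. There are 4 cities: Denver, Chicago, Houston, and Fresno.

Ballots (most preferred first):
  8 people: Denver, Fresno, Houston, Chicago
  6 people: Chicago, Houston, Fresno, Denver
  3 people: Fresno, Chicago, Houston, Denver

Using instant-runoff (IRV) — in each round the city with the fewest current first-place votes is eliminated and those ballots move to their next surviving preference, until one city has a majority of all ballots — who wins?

Round 1: Denver 8, Chicago 6, Houston 0, Fresno 3. Houston eliminated.
Round 2: Denver 8, Chicago 6, Fresno 3. Fresno eliminated.
Round 3: Denver 8, Chicago 9. Chicago has a majority (≥9).

Chicago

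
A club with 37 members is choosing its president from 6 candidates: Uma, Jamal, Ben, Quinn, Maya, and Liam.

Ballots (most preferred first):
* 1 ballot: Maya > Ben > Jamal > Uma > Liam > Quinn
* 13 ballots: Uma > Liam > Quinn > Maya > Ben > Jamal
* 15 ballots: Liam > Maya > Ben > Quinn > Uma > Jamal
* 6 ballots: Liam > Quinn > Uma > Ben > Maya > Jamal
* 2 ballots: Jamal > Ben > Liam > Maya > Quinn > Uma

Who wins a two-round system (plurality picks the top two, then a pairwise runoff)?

Round 1 first-place votes: Uma 13, Jamal 2, Ben 0, Quinn 0, Maya 1, Liam 21. Liam and Uma advance.
Runoff: Liam is ranked above Uma on 23 ballots, Uma above Liam on 14.

Liam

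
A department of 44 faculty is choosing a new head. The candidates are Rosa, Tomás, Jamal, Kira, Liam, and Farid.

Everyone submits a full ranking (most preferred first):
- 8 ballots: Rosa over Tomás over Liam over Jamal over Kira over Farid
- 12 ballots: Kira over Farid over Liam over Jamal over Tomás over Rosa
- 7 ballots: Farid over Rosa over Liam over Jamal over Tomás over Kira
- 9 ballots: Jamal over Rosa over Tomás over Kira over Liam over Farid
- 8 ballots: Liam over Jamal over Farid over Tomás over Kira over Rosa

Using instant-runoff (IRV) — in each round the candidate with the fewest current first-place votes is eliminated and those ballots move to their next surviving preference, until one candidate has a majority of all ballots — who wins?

Round 1: Rosa 8, Tomás 0, Jamal 9, Kira 12, Liam 8, Farid 7. Tomás eliminated.
Round 2: Rosa 8, Jamal 9, Kira 12, Liam 8, Farid 7. Farid eliminated.
Round 3: Rosa 15, Jamal 9, Kira 12, Liam 8. Liam eliminated.
Round 4: Rosa 15, Jamal 17, Kira 12. Kira eliminated.
Round 5: Rosa 15, Jamal 29. Jamal has a majority (≥23).

Jamal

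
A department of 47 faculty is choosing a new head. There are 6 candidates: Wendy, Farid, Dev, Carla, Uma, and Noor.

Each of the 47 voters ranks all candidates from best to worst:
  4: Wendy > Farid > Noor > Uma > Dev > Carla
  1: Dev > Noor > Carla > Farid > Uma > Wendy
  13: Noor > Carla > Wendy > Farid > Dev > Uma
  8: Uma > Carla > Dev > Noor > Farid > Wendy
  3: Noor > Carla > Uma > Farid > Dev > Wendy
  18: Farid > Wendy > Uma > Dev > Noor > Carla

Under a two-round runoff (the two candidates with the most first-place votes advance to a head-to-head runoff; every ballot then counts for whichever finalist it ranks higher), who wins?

Round 1 first-place votes: Wendy 4, Farid 18, Dev 1, Carla 0, Uma 8, Noor 16. Farid and Noor advance.
Runoff: Farid is ranked above Noor on 22 ballots, Noor above Farid on 25.

Noor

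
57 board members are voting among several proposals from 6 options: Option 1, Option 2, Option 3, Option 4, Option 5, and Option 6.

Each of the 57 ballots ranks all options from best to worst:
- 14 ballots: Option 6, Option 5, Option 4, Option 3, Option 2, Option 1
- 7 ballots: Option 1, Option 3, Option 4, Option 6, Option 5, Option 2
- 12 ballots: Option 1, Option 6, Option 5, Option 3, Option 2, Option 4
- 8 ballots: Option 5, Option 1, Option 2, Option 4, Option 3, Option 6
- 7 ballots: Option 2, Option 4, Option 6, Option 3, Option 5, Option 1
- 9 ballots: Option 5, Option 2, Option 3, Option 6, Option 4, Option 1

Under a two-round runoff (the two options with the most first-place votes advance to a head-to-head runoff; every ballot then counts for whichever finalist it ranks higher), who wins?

Round 1 first-place votes: Option 1 19, Option 2 7, Option 3 0, Option 4 0, Option 5 17, Option 6 14. Option 1 and Option 5 advance.
Runoff: Option 1 is ranked above Option 5 on 19 ballots, Option 5 above Option 1 on 38.

Option 5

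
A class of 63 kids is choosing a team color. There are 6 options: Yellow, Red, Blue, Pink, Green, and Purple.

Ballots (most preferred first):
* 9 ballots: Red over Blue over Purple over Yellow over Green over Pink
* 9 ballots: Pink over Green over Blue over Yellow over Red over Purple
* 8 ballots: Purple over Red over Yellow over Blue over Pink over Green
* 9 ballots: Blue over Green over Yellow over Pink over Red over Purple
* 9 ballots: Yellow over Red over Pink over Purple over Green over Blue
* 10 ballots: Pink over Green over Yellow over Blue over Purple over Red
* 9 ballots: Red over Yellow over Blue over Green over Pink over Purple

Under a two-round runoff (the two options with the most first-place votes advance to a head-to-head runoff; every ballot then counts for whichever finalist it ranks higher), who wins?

Red

Round 1 first-place votes: Yellow 9, Red 18, Blue 9, Pink 19, Green 0, Purple 8. Pink and Red advance.
Runoff: Pink is ranked above Red on 28 ballots, Red above Pink on 35.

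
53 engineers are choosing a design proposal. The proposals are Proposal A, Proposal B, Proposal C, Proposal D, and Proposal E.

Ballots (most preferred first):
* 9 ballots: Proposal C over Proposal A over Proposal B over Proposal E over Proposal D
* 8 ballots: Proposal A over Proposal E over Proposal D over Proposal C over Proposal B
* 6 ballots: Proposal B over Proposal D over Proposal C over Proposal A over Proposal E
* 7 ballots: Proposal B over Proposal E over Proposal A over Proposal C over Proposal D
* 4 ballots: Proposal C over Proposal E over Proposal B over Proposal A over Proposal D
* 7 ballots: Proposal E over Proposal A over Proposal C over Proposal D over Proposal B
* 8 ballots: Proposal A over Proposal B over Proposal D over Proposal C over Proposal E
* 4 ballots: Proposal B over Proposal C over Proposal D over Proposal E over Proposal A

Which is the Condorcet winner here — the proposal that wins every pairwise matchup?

Proposal A vs Proposal B: 32–21
Proposal A vs Proposal C: 30–23
Proposal A vs Proposal D: 43–10
Proposal A vs Proposal E: 31–22
Proposal A beats every other proposal.

Proposal A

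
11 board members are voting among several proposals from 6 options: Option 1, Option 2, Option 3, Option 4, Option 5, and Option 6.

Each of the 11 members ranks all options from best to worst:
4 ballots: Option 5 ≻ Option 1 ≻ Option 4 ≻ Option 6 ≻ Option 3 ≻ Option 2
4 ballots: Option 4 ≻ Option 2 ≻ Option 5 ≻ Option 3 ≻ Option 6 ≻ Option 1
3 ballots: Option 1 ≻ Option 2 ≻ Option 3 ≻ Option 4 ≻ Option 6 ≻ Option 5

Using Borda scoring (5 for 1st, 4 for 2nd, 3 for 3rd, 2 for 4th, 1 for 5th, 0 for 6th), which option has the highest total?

Option 1: 4×4 + 4×0 + 3×5 = 31
Option 2: 4×0 + 4×4 + 3×4 = 28
Option 3: 4×1 + 4×2 + 3×3 = 21
Option 4: 4×3 + 4×5 + 3×2 = 38
Option 5: 4×5 + 4×3 + 3×0 = 32
Option 6: 4×2 + 4×1 + 3×1 = 15

Option 4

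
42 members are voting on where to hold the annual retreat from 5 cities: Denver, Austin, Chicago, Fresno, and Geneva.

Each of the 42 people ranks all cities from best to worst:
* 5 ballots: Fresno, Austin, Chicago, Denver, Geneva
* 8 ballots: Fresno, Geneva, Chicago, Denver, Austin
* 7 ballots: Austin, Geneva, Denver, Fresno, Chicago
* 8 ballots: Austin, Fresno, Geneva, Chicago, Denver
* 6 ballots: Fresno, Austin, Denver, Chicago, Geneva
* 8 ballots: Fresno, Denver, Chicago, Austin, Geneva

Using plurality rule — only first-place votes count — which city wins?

Fresno

First-place votes: Denver 0, Austin 15, Chicago 0, Fresno 27, Geneva 0.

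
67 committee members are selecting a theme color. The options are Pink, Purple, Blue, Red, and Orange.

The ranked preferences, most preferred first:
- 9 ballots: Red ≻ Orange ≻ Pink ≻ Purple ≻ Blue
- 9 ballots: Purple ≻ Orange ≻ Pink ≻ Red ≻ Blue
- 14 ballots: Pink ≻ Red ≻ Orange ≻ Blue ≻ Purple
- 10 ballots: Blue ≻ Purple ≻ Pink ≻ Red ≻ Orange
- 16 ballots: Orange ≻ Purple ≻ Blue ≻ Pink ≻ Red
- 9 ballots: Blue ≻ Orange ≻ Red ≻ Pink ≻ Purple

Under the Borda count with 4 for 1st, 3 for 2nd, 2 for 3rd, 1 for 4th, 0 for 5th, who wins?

Orange

Pink: 9×2 + 9×2 + 14×4 + 10×2 + 16×1 + 9×1 = 137
Purple: 9×1 + 9×4 + 14×0 + 10×3 + 16×3 + 9×0 = 123
Blue: 9×0 + 9×0 + 14×1 + 10×4 + 16×2 + 9×4 = 122
Red: 9×4 + 9×1 + 14×3 + 10×1 + 16×0 + 9×2 = 115
Orange: 9×3 + 9×3 + 14×2 + 10×0 + 16×4 + 9×3 = 173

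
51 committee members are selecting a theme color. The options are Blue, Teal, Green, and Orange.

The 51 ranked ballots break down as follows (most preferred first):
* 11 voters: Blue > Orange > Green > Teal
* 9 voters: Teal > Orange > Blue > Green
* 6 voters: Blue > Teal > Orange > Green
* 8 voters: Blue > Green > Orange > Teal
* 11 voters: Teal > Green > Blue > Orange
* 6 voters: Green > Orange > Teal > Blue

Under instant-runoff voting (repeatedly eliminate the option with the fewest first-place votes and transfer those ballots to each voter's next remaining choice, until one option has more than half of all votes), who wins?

Round 1: Blue 25, Teal 20, Green 6, Orange 0. Orange eliminated.
Round 2: Blue 25, Teal 20, Green 6. Green eliminated.
Round 3: Blue 25, Teal 26. Teal has a majority (≥26).

Teal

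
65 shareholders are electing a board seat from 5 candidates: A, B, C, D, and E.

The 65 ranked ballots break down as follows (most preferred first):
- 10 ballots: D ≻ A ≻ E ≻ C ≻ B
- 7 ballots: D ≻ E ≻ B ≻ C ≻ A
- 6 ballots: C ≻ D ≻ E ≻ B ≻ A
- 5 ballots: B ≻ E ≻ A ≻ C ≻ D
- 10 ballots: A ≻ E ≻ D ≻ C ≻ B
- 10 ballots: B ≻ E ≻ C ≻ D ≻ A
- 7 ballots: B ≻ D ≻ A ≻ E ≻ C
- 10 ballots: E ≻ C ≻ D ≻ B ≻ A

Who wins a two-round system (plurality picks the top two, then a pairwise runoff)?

Round 1 first-place votes: A 10, B 22, C 6, D 17, E 10. B and D advance.
Runoff: B is ranked above D on 22 ballots, D above B on 43.

D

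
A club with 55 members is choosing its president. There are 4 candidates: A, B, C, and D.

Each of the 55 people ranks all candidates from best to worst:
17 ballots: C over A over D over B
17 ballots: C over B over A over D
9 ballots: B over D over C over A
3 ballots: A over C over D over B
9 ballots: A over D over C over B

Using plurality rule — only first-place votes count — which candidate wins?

First-place votes: A 12, B 9, C 34, D 0.

C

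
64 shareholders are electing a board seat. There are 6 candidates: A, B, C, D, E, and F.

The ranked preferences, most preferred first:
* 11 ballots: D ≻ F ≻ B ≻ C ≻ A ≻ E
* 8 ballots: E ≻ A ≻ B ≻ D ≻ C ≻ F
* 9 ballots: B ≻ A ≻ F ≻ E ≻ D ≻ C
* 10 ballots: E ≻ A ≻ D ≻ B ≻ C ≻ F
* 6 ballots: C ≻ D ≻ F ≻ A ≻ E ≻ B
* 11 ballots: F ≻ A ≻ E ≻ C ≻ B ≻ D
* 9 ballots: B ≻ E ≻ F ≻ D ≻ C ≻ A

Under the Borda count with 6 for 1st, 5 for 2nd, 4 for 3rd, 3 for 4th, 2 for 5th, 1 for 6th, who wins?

A: 11×2 + 8×5 + 9×5 + 10×5 + 6×3 + 11×5 + 9×1 = 239
B: 11×4 + 8×4 + 9×6 + 10×3 + 6×1 + 11×2 + 9×6 = 242
C: 11×3 + 8×2 + 9×1 + 10×2 + 6×6 + 11×3 + 9×2 = 165
D: 11×6 + 8×3 + 9×2 + 10×4 + 6×5 + 11×1 + 9×3 = 216
E: 11×1 + 8×6 + 9×3 + 10×6 + 6×2 + 11×4 + 9×5 = 247
F: 11×5 + 8×1 + 9×4 + 10×1 + 6×4 + 11×6 + 9×4 = 235

E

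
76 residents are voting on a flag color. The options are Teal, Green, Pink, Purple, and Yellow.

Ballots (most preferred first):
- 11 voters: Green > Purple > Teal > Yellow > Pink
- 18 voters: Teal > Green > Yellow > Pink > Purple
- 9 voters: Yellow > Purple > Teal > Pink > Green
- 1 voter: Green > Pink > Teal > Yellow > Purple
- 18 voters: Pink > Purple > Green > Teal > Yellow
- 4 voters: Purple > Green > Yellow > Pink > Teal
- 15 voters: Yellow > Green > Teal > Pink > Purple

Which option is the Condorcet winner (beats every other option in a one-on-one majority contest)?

Green vs Teal: 49–27
Green vs Pink: 49–27
Green vs Purple: 45–31
Green vs Yellow: 52–24
Green beats every other option.

Green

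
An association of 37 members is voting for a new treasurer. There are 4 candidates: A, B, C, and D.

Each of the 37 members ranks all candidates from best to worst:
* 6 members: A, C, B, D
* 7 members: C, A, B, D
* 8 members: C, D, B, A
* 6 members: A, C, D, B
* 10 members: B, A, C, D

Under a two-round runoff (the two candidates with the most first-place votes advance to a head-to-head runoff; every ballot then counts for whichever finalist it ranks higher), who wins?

A

Round 1 first-place votes: A 12, B 10, C 15, D 0. C and A advance.
Runoff: C is ranked above A on 15 ballots, A above C on 22.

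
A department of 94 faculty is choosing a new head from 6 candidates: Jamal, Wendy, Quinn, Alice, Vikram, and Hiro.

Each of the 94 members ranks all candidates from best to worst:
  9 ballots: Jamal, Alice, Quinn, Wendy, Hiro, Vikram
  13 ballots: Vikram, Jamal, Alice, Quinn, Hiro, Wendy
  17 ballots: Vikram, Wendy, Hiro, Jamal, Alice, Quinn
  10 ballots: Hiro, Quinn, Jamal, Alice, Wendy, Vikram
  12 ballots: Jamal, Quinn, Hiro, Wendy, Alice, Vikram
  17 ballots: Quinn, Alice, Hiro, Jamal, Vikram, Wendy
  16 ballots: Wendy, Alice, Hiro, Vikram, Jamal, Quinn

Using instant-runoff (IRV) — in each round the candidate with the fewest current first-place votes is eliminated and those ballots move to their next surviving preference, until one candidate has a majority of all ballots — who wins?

Quinn

Round 1: Jamal 21, Wendy 16, Quinn 17, Alice 0, Vikram 30, Hiro 10. Alice eliminated.
Round 2: Jamal 21, Wendy 16, Quinn 17, Vikram 30, Hiro 10. Hiro eliminated.
Round 3: Jamal 21, Wendy 16, Quinn 27, Vikram 30. Wendy eliminated.
Round 4: Jamal 21, Quinn 27, Vikram 46. Jamal eliminated.
Round 5: Quinn 48, Vikram 46. Quinn has a majority (≥48).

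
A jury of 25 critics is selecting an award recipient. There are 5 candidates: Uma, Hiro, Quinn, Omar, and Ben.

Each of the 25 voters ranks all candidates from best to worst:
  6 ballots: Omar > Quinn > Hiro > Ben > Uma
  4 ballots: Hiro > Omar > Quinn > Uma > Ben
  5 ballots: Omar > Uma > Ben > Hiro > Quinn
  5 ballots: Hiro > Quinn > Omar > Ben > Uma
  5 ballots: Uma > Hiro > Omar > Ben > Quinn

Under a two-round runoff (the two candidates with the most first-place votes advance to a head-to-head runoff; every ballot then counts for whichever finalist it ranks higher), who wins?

Round 1 first-place votes: Uma 5, Hiro 9, Quinn 0, Omar 11, Ben 0. Omar and Hiro advance.
Runoff: Omar is ranked above Hiro on 11 ballots, Hiro above Omar on 14.

Hiro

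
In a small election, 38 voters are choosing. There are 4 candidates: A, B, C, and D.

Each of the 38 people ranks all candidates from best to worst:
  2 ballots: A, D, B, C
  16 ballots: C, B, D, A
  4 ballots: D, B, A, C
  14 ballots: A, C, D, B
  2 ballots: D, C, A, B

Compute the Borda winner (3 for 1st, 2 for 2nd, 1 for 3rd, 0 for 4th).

A: 2×3 + 16×0 + 4×1 + 14×3 + 2×1 = 54
B: 2×1 + 16×2 + 4×2 + 14×0 + 2×0 = 42
C: 2×0 + 16×3 + 4×0 + 14×2 + 2×2 = 80
D: 2×2 + 16×1 + 4×3 + 14×1 + 2×3 = 52

C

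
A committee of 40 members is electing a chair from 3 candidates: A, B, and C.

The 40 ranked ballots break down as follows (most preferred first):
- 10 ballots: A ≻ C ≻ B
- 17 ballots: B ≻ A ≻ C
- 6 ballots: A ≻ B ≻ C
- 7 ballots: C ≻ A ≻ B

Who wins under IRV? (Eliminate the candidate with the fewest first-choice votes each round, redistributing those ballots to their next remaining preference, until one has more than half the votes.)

A

Round 1: A 16, B 17, C 7. C eliminated.
Round 2: A 23, B 17. A has a majority (≥21).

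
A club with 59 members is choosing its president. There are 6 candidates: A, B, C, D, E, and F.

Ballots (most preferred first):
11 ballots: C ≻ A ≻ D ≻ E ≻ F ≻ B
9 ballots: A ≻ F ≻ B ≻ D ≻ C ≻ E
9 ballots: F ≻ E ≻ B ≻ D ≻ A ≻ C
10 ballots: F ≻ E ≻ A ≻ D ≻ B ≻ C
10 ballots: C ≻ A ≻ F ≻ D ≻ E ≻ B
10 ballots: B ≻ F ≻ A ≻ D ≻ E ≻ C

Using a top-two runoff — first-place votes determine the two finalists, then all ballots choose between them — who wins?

F

Round 1 first-place votes: A 9, B 10, C 21, D 0, E 0, F 19. C and F advance.
Runoff: C is ranked above F on 21 ballots, F above C on 38.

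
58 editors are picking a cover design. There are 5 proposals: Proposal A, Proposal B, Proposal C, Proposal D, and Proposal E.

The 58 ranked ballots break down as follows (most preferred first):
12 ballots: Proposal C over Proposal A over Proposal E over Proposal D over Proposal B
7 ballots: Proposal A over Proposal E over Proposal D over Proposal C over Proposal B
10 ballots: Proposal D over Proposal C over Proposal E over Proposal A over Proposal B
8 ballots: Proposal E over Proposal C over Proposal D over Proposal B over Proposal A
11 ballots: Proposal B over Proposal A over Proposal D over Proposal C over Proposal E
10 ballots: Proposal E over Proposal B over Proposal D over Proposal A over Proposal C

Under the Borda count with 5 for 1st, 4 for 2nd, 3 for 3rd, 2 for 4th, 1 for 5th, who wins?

Proposal E

Proposal A: 12×4 + 7×5 + 10×2 + 8×1 + 11×4 + 10×2 = 175
Proposal B: 12×1 + 7×1 + 10×1 + 8×2 + 11×5 + 10×4 = 140
Proposal C: 12×5 + 7×2 + 10×4 + 8×4 + 11×2 + 10×1 = 178
Proposal D: 12×2 + 7×3 + 10×5 + 8×3 + 11×3 + 10×3 = 182
Proposal E: 12×3 + 7×4 + 10×3 + 8×5 + 11×1 + 10×5 = 195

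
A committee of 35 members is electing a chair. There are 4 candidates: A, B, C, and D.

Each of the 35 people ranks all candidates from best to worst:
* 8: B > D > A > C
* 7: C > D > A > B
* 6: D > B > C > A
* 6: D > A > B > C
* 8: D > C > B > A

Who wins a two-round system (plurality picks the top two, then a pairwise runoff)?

D

Round 1 first-place votes: A 0, B 8, C 7, D 20. D and B advance.
Runoff: D is ranked above B on 27 ballots, B above D on 8.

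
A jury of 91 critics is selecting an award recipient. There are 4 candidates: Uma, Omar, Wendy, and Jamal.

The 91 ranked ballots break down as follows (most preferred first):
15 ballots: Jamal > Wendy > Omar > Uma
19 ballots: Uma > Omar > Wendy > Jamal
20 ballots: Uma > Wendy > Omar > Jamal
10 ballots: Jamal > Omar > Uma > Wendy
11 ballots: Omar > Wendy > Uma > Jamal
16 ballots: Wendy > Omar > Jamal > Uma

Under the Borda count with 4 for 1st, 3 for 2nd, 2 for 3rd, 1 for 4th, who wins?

Wendy

Uma: 15×1 + 19×4 + 20×4 + 10×2 + 11×2 + 16×1 = 229
Omar: 15×2 + 19×3 + 20×2 + 10×3 + 11×4 + 16×3 = 249
Wendy: 15×3 + 19×2 + 20×3 + 10×1 + 11×3 + 16×4 = 250
Jamal: 15×4 + 19×1 + 20×1 + 10×4 + 11×1 + 16×2 = 182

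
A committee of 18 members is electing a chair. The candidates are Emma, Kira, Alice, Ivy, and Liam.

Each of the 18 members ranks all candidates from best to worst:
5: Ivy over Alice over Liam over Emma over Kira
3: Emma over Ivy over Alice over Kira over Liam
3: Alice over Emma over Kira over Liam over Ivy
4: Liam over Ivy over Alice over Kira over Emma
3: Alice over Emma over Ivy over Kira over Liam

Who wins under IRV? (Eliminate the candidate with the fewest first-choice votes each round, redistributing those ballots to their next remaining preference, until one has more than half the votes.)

Ivy

Round 1: Emma 3, Kira 0, Alice 6, Ivy 5, Liam 4. Kira eliminated.
Round 2: Emma 3, Alice 6, Ivy 5, Liam 4. Emma eliminated.
Round 3: Alice 6, Ivy 8, Liam 4. Liam eliminated.
Round 4: Alice 6, Ivy 12. Ivy has a majority (≥10).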